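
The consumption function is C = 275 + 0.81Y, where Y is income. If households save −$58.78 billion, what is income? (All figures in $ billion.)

Y = 1138

S = Y − C = -275 + 0.19Y
-275 + 0.19Y = -58.78, so 0.19Y = 216.22 and Y = 1138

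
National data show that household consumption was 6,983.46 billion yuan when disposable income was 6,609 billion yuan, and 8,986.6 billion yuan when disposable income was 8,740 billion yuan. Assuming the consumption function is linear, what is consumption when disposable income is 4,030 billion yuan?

MPC = (8986.6 − 6983.46)/(8740 − 6609) = 2003.14/2131 = 0.94
a = 6983.46 − 0.94(6609) = 6983.46 − 6212.46 = 771
C = 771 + 0.94(4030) = 771 + 3788.2 = 4559.2

C = 4559.2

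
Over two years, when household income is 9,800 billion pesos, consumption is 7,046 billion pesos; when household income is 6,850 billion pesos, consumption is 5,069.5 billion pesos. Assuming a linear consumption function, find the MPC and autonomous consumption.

MPC = 0.67; a = 480

MPC = ΔC/ΔY = (7046 − 5069.5)/(9800 − 6850) = 1976.5/2950 = 0.67
a = C − MPC·Y = 5069.5 − 0.67(6850) = 5069.5 − 4589.5 = 480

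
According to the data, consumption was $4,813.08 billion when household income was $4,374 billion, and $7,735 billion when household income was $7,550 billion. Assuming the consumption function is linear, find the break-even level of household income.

Y = 9862.5

MPC = (7735 − 4813.08)/(7550 − 4374) = 2921.92/3176 = 0.92
a = 4813.08 − 0.92(4374) = 4813.08 − 4024.08 = 789
Break-even: Y = a/(1−MPC) = 789/0.08 = 9862.5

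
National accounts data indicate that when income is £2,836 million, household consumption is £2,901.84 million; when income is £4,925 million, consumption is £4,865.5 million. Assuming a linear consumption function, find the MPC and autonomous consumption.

MPC = 0.94; a = 236

MPC = ΔC/ΔY = (4865.5 − 2901.84)/(4925 − 2836) = 1963.66/2089 = 0.94
a = C − MPC·Y = 2901.84 − 0.94(2836) = 2901.84 − 2665.84 = 236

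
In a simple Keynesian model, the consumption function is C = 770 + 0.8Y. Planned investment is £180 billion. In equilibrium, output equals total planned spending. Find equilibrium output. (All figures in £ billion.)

Y = C + I = 770 + 0.8Y + 180
Y − 0.8Y = 950
0.2Y = 950, so Y = 950/0.2 = 4750

Y = 4750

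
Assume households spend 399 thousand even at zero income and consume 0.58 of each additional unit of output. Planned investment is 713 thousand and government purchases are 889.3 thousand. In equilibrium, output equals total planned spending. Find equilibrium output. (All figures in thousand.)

Y = C + I + G = 399 + 0.58Y + 713 + 889.3
Y − 0.58Y = 2001.3
0.42Y = 2001.3, so Y = 2001.3/0.42 = 4765

Y = 4765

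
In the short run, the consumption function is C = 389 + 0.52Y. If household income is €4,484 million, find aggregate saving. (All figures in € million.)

S = 1763.32

C = 389 + 0.52(4484) = 389 + 2331.68 = 2720.68
S = Y − C = 4484 − 2720.68 = 1763.32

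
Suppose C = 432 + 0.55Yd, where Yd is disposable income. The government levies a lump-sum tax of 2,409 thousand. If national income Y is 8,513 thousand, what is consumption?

Yd = Y − T = 8513 − 2409 = 6104
C = 432 + 0.55(6104) = 432 + 3357.2 = 3789.2

C = 3789.2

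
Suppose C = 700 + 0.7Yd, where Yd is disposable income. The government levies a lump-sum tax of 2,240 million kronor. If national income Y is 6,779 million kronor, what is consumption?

C = 3877.3

Yd = Y − T = 6779 − 2240 = 4539
C = 700 + 0.7(4539) = 700 + 3177.3 = 3877.3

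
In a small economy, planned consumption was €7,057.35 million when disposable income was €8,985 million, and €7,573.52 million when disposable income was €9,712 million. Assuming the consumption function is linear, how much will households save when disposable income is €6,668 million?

MPC = (7573.52 − 7057.35)/(9712 − 8985) = 516.17/727 = 0.71
a = 7057.35 − 0.71(8985) = 7057.35 − 6379.35 = 678
C = 678 + 0.71(6668) = 5412.28
S = 6668 − 5412.28 = 1255.72

S = 1255.72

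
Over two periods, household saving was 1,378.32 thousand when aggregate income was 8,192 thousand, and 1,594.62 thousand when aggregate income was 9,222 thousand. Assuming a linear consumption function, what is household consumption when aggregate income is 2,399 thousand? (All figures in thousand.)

MPS = ΔS/ΔY = (1594.62 − 1378.32)/(9222 − 8192) = 216.3/1030 = 0.21
MPC = 1 − MPS = 0.79
Autonomous saving = 1378.32 − 0.21(8192) = -342, so a = 342
C = 342 + 0.79(2399) = 342 + 1895.21 = 2237.21

C = 2237.21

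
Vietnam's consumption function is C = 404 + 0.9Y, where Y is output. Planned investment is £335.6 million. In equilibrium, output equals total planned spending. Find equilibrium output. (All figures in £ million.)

Y = 7396

Y = C + I = 404 + 0.9Y + 335.6
Y − 0.9Y = 739.6
0.1Y = 739.6, so Y = 739.6/0.1 = 7396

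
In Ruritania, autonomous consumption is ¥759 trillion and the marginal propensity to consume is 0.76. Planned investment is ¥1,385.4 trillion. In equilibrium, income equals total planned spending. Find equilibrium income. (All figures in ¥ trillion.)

Y = C + I = 759 + 0.76Y + 1385.4
Y − 0.76Y = 2144.4
0.24Y = 2144.4, so Y = 2144.4/0.24 = 8935

Y = 8935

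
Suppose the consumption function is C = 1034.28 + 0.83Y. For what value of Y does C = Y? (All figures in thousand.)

At break-even, C = Y: 1034.28 + 0.83Y = Y
0.17Y = 1034.28, so Y = 1034.28/0.17 = 6084

Y = 6084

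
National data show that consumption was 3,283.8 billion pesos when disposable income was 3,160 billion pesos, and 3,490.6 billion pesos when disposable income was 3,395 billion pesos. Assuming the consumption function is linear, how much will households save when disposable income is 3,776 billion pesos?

MPC = (3490.6 − 3283.8)/(3395 − 3160) = 206.8/235 = 0.88
a = 3283.8 − 0.88(3160) = 3283.8 − 2780.8 = 503
C = 503 + 0.88(3776) = 3825.88
S = 3776 − 3825.88 = -49.88

S = -49.88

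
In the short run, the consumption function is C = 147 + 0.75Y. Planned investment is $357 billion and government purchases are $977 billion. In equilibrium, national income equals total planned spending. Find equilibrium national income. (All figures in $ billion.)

Y = C + I + G = 147 + 0.75Y + 357 + 977
Y − 0.75Y = 1481
0.25Y = 1481, so Y = 1481/0.25 = 5924

Y = 5924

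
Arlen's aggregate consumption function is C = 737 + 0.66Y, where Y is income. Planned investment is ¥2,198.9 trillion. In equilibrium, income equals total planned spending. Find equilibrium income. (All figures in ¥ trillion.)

Y = 8635

Y = C + I = 737 + 0.66Y + 2198.9
Y − 0.66Y = 2935.9
0.34Y = 2935.9, so Y = 2935.9/0.34 = 8635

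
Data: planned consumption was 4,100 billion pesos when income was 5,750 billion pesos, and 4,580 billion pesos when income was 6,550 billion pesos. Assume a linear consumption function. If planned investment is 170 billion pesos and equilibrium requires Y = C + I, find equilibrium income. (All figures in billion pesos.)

Y = 2050

MPC = (4580 − 4100)/(6550 − 5750) = 480/800 = 0.6
a = 4100 − 0.6(5750) = 650
Equilibrium: Y = 650 + 0.6Y + 170
0.4Y = 820, so Y = 820/0.4 = 2050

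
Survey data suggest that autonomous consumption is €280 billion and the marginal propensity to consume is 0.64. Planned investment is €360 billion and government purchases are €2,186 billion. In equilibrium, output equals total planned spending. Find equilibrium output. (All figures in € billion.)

Y = 7850

Y = C + I + G = 280 + 0.64Y + 360 + 2186
Y − 0.64Y = 2826
0.36Y = 2826, so Y = 2826/0.36 = 7850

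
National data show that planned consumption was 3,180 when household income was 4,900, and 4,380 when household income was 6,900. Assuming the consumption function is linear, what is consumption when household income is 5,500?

MPC = (4380 − 3180)/(6900 − 4900) = 1200/2000 = 0.6
a = 3180 − 0.6(4900) = 3180 − 2940 = 240
C = 240 + 0.6(5500) = 240 + 3300 = 3540

C = 3540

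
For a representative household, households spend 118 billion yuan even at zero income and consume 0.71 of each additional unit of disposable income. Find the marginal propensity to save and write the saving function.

MPS = 1 − MPC = 1 − 0.71 = 0.29
S = Y − C = -118 + 0.29Y

MPS = 0.29; S = -118 + 0.29Y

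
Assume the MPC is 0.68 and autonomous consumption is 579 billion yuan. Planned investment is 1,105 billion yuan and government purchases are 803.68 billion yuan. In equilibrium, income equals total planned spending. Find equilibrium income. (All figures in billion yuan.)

Y = C + I + G = 579 + 0.68Y + 1105 + 803.68
Y − 0.68Y = 2487.68
0.32Y = 2487.68, so Y = 2487.68/0.32 = 7774

Y = 7774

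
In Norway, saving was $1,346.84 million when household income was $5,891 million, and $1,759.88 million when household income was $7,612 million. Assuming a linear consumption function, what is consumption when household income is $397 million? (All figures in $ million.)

MPS = ΔS/ΔY = (1759.88 − 1346.84)/(7612 − 5891) = 413.04/1721 = 0.24
MPC = 1 − MPS = 0.76
Autonomous saving = 1346.84 − 0.24(5891) = -67, so a = 67
C = 67 + 0.76(397) = 67 + 301.72 = 368.72

C = 368.72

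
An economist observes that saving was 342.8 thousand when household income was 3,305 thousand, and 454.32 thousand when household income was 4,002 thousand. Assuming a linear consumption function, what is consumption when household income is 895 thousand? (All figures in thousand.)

C = 937.8

MPS = ΔS/ΔY = (454.32 − 342.8)/(4002 − 3305) = 111.52/697 = 0.16
MPC = 1 − MPS = 0.84
Autonomous saving = 342.8 − 0.16(3305) = -186, so a = 186
C = 186 + 0.84(895) = 186 + 751.8 = 937.8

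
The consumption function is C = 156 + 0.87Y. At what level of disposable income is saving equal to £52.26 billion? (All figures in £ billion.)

Y = 1602

S = Y − C = -156 + 0.13Y
-156 + 0.13Y = 52.26, so 0.13Y = 208.26 and Y = 1602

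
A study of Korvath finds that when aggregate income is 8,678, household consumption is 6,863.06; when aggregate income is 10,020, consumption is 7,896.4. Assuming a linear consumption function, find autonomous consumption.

MPC = ΔC/ΔY = (7896.4 − 6863.06)/(10020 − 8678) = 1033.34/1342 = 0.77
a = C − MPC·Y = 6863.06 − 0.77(8678) = 6863.06 − 6682.06 = 181

a = 181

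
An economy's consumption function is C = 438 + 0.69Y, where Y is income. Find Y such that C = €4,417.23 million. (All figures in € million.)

Y = 5767

438 + 0.69Y = 4417.23
0.69Y = 3979.23, so Y = 3979.23/0.69 = 5767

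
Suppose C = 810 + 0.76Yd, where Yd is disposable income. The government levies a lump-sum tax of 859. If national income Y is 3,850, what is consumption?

Yd = Y − T = 3850 − 859 = 2991
C = 810 + 0.76(2991) = 810 + 2273.16 = 3083.16

C = 3083.16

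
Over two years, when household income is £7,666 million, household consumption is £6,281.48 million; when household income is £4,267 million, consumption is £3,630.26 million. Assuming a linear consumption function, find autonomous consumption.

a = 302

MPC = ΔC/ΔY = (6281.48 − 3630.26)/(7666 − 4267) = 2651.22/3399 = 0.78
a = C − MPC·Y = 3630.26 − 0.78(4267) = 3630.26 − 3328.26 = 302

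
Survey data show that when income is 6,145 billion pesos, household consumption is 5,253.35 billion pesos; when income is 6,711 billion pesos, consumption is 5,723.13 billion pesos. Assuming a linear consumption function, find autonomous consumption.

a = 153

MPC = ΔC/ΔY = (5723.13 − 5253.35)/(6711 − 6145) = 469.78/566 = 0.83
a = C − MPC·Y = 5253.35 − 0.83(6145) = 5253.35 − 5100.35 = 153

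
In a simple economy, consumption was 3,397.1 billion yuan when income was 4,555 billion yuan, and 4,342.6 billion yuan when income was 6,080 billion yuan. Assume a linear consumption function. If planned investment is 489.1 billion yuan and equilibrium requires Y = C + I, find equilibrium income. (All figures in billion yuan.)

Y = 2795

MPC = (4342.6 − 3397.1)/(6080 − 4555) = 945.5/1525 = 0.62
a = 3397.1 − 0.62(4555) = 573
Equilibrium: Y = 573 + 0.62Y + 489.1
0.38Y = 1062.1, so Y = 1062.1/0.38 = 2795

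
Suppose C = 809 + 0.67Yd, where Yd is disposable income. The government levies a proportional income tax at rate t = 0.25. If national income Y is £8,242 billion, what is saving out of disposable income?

S = 1230.895

Yd = (1 − 0.25)(8242) = 0.75(8242) = 6181.5
C = 809 + 0.67(6181.5) = 809 + 4141.605 = 4950.605
S = Yd − C = 6181.5 − 4950.605 = 1230.895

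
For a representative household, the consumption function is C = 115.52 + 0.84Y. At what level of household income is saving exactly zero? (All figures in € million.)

At break-even, C = Y: 115.52 + 0.84Y = Y
0.16Y = 115.52, so Y = 115.52/0.16 = 722

Y = 722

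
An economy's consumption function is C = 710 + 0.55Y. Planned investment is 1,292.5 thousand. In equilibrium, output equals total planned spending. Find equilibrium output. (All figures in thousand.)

Y = C + I = 710 + 0.55Y + 1292.5
Y − 0.55Y = 2002.5
0.45Y = 2002.5, so Y = 2002.5/0.45 = 4450

Y = 4450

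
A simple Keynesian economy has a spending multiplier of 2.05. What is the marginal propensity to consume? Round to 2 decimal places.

k = 1/(1 − MPC), so 1 − MPC = 1/k = 1/2.05 = 0.4878
MPC = 1 − 0.4878 = 0.51

MPC = 0.51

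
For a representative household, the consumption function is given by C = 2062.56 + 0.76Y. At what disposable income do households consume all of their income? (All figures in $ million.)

Y = 8594

At break-even, C = Y: 2062.56 + 0.76Y = Y
0.24Y = 2062.56, so Y = 2062.56/0.24 = 8594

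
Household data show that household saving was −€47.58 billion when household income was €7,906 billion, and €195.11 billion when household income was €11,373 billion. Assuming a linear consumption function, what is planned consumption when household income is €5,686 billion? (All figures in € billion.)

MPS = ΔS/ΔY = (195.11 − (-47.58))/(11373 − 7906) = 242.69/3467 = 0.07
MPC = 1 − MPS = 0.93
Autonomous saving = -47.58 − 0.07(7906) = -601, so a = 601
C = 601 + 0.93(5686) = 601 + 5287.98 = 5888.98

C = 5888.98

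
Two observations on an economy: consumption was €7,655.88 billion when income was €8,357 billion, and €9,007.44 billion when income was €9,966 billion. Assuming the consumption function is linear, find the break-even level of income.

Y = 3975

MPC = (9007.44 − 7655.88)/(9966 − 8357) = 1351.56/1609 = 0.84
a = 7655.88 − 0.84(8357) = 7655.88 − 7019.88 = 636
Break-even: Y = a/(1−MPC) = 636/0.16 = 3975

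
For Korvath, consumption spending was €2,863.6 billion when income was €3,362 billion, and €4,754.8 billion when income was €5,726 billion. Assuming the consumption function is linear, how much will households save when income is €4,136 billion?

S = 653.2

MPC = (4754.8 − 2863.6)/(5726 − 3362) = 1891.2/2364 = 0.8
a = 2863.6 − 0.8(3362) = 2863.6 − 2689.6 = 174
C = 174 + 0.8(4136) = 3482.8
S = 4136 − 3482.8 = 653.2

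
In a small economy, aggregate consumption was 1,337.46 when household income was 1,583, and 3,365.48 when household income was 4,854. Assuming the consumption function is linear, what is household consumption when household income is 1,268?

C = 1142.16

MPC = (3365.48 − 1337.46)/(4854 − 1583) = 2028.02/3271 = 0.62
a = 1337.46 − 0.62(1583) = 1337.46 − 981.46 = 356
C = 356 + 0.62(1268) = 356 + 786.16 = 1142.16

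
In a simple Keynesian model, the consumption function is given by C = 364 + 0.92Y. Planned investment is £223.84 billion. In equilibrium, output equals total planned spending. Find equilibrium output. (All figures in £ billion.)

Y = 7348

Y = C + I = 364 + 0.92Y + 223.84
Y − 0.92Y = 587.84
0.08Y = 587.84, so Y = 587.84/0.08 = 7348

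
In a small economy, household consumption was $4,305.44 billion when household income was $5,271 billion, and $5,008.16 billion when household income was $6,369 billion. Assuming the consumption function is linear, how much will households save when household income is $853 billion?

S = -624.92

MPC = (5008.16 − 4305.44)/(6369 − 5271) = 702.72/1098 = 0.64
a = 4305.44 − 0.64(5271) = 4305.44 − 3373.44 = 932
C = 932 + 0.64(853) = 1477.92
S = 853 − 1477.92 = -624.92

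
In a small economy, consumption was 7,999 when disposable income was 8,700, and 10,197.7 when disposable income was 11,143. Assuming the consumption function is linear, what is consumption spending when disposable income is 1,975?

C = 1946.5

MPC = (10197.7 − 7999)/(11143 − 8700) = 2198.7/2443 = 0.9
a = 7999 − 0.9(8700) = 7999 − 7830 = 169
C = 169 + 0.9(1975) = 169 + 1777.5 = 1946.5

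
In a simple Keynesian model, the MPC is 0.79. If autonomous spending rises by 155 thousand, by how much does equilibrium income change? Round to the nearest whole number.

ΔY ≈ 738

The multiplier is 1/(1 − MPC) = 1/0.21.
ΔY = 155/0.21 = 738.10 ≈ 738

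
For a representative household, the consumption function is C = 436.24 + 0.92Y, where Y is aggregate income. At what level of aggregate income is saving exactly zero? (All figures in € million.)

At break-even, C = Y: 436.24 + 0.92Y = Y
0.08Y = 436.24, so Y = 436.24/0.08 = 5453

Y = 5453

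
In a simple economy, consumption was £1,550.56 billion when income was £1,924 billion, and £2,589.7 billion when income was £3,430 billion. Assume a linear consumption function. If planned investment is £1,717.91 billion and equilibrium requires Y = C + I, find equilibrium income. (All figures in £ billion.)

MPC = (2589.7 − 1550.56)/(3430 − 1924) = 1039.14/1506 = 0.69
a = 1550.56 − 0.69(1924) = 223
Equilibrium: Y = 223 + 0.69Y + 1717.91
0.31Y = 1940.91, so Y = 1940.91/0.31 = 6261

Y = 6261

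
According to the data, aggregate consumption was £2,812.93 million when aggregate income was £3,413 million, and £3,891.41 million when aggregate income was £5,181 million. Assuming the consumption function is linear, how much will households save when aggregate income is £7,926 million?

S = 2360.14

MPC = (3891.41 − 2812.93)/(5181 − 3413) = 1078.48/1768 = 0.61
a = 2812.93 − 0.61(3413) = 2812.93 − 2081.93 = 731
C = 731 + 0.61(7926) = 5565.86
S = 7926 − 5565.86 = 2360.14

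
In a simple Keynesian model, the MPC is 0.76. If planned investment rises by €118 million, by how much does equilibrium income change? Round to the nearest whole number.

The multiplier is 1/(1 − MPC) = 1/0.24.
ΔY = 118/0.24 = 491.67 ≈ 492

ΔY ≈ 492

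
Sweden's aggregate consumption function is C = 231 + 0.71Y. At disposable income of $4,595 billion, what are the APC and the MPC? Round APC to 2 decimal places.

MPC = 0.71 (the slope of the consumption function)
C = 231 + 0.71(4595) = 3493.45, so APC = 3493.45/4595 = 0.76

APC = 0.76; MPC = 0.71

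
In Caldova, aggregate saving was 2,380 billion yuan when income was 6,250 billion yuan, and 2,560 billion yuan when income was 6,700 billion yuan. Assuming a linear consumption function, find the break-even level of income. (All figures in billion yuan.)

Y = 300

MPS = ΔS/ΔY = (2560 − 2380)/(6700 − 6250) = 180/450 = 0.4
MPC = 1 − MPS = 0.6
From S(6250) = 2380: −a + 0.4(6250) = 2380, so a = 2500 − 2380 = 120
Break-even (S = 0): Y = a/MPS = 120/0.4 = 300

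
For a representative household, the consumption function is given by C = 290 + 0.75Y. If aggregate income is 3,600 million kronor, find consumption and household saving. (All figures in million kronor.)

C = 290 + 0.75(3600) = 290 + 2700 = 2990
S = Y − C = 3600 − 2990 = 610

C = 2990; S = 610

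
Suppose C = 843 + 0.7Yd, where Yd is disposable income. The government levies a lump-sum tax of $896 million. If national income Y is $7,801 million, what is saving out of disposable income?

S = 1228.5

Yd = Y − T = 7801 − 896 = 6905
C = 843 + 0.7(6905) = 843 + 4833.5 = 5676.5
S = Yd − C = 6905 − 5676.5 = 1228.5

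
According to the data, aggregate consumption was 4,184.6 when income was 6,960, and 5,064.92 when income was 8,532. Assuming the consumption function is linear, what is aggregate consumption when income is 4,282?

C = 2684.92

MPC = (5064.92 − 4184.6)/(8532 − 6960) = 880.32/1572 = 0.56
a = 4184.6 − 0.56(6960) = 4184.6 − 3897.6 = 287
C = 287 + 0.56(4282) = 287 + 2397.92 = 2684.92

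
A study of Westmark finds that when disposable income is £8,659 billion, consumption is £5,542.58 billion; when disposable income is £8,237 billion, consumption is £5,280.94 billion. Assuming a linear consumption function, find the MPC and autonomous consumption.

MPC = 0.62; a = 174

MPC = ΔC/ΔY = (5542.58 − 5280.94)/(8659 − 8237) = 261.64/422 = 0.62
a = C − MPC·Y = 5280.94 − 0.62(8237) = 5280.94 − 5106.94 = 174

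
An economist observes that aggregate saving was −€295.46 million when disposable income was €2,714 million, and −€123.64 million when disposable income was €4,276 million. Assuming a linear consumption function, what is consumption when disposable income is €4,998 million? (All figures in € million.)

C = 5042.22

MPS = ΔS/ΔY = (-123.64 − (-295.46))/(4276 − 2714) = 171.82/1562 = 0.11
MPC = 1 − MPS = 0.89
Autonomous saving = -295.46 − 0.11(2714) = -594, so a = 594
C = 594 + 0.89(4998) = 594 + 4448.22 = 5042.22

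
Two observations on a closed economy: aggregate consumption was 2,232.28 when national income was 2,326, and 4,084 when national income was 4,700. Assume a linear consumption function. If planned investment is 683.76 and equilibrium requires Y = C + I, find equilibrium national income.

MPC = (4084 − 2232.28)/(4700 − 2326) = 1851.72/2374 = 0.78
a = 2232.28 − 0.78(2326) = 418
Equilibrium: Y = 418 + 0.78Y + 683.76
0.22Y = 1101.76, so Y = 1101.76/0.22 = 5008

Y = 5008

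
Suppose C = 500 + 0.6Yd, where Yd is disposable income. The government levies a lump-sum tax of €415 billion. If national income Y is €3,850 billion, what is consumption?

C = 2561

Yd = Y − T = 3850 − 415 = 3435
C = 500 + 0.6(3435) = 500 + 2061 = 2561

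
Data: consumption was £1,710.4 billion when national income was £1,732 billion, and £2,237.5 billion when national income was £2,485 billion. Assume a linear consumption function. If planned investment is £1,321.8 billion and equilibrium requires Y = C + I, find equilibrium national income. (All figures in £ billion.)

MPC = (2237.5 − 1710.4)/(2485 − 1732) = 527.1/753 = 0.7
a = 1710.4 − 0.7(1732) = 498
Equilibrium: Y = 498 + 0.7Y + 1321.8
0.3Y = 1819.8, so Y = 1819.8/0.3 = 6066

Y = 6066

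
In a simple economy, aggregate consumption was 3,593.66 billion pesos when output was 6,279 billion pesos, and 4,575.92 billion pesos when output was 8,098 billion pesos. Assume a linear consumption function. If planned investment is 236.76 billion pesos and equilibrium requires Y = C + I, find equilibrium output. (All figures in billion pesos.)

Y = 956

MPC = (4575.92 − 3593.66)/(8098 − 6279) = 982.26/1819 = 0.54
a = 3593.66 − 0.54(6279) = 203
Equilibrium: Y = 203 + 0.54Y + 236.76
0.46Y = 439.76, so Y = 439.76/0.46 = 956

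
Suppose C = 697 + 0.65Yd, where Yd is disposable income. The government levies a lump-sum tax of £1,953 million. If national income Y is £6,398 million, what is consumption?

Yd = Y − T = 6398 − 1953 = 4445
C = 697 + 0.65(4445) = 697 + 2889.25 = 3586.25

C = 3586.25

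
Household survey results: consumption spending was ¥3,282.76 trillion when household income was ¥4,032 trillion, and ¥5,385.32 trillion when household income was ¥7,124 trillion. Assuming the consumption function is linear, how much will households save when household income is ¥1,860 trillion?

S = 54.2

MPC = (5385.32 − 3282.76)/(7124 − 4032) = 2102.56/3092 = 0.68
a = 3282.76 − 0.68(4032) = 3282.76 − 2741.76 = 541
C = 541 + 0.68(1860) = 1805.8
S = 1860 − 1805.8 = 54.2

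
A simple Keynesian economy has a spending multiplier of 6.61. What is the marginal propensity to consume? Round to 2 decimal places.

k = 1/(1 − MPC), so 1 − MPC = 1/k = 1/6.61 = 0.1513
MPC = 1 − 0.1513 = 0.85

MPC = 0.85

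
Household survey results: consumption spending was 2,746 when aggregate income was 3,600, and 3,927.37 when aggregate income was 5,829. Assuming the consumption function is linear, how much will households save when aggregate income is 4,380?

MPC = (3927.37 − 2746)/(5829 − 3600) = 1181.37/2229 = 0.53
a = 2746 − 0.53(3600) = 2746 − 1908 = 838
C = 838 + 0.53(4380) = 3159.4
S = 4380 − 3159.4 = 1220.6

S = 1220.6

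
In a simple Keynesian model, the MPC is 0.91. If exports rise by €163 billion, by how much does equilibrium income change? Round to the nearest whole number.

ΔY ≈ 1811

The multiplier is 1/(1 − MPC) = 1/0.09.
ΔY = 163/0.09 = 1811.11 ≈ 1811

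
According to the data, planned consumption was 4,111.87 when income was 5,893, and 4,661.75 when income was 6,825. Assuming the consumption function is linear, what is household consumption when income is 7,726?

MPC = (4661.75 − 4111.87)/(6825 − 5893) = 549.88/932 = 0.59
a = 4111.87 − 0.59(5893) = 4111.87 − 3476.87 = 635
C = 635 + 0.59(7726) = 635 + 4558.34 = 5193.34

C = 5193.34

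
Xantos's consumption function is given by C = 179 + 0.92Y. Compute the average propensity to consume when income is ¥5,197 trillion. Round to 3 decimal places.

APC = 0.954

C = 179 + 0.92(5197) = 4960.24
APC = C/Y = 4960.24/5197 = 0.954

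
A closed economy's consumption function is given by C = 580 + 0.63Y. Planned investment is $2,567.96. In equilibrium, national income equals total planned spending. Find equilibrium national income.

Y = C + I = 580 + 0.63Y + 2567.96
Y − 0.63Y = 3147.96
0.37Y = 3147.96, so Y = 3147.96/0.37 = 8508

Y = 8508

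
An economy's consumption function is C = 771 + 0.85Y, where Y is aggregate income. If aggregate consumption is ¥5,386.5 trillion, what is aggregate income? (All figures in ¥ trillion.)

Y = 5430

771 + 0.85Y = 5386.5
0.85Y = 4615.5, so Y = 4615.5/0.85 = 5430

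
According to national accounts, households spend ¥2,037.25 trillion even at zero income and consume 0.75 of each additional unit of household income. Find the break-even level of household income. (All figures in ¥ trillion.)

At break-even, C = Y: 2037.25 + 0.75Y = Y
0.25Y = 2037.25, so Y = 2037.25/0.25 = 8149

Y = 8149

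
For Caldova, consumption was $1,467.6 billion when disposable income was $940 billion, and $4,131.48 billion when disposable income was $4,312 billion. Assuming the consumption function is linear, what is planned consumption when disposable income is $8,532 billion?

C = 7465.28

MPC = (4131.48 − 1467.6)/(4312 − 940) = 2663.88/3372 = 0.79
a = 1467.6 − 0.79(940) = 1467.6 − 742.6 = 725
C = 725 + 0.79(8532) = 725 + 6740.28 = 7465.28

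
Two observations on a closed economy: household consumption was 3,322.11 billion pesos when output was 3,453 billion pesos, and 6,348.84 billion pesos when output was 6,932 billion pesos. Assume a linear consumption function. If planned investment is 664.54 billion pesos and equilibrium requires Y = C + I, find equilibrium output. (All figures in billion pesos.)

Y = 7558

MPC = (6348.84 − 3322.11)/(6932 − 3453) = 3026.73/3479 = 0.87
a = 3322.11 − 0.87(3453) = 318
Equilibrium: Y = 318 + 0.87Y + 664.54
0.13Y = 982.54, so Y = 982.54/0.13 = 7558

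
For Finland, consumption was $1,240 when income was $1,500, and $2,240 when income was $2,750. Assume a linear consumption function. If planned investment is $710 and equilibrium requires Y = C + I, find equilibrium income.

Y = 3750

MPC = (2240 − 1240)/(2750 − 1500) = 1000/1250 = 0.8
a = 1240 − 0.8(1500) = 40
Equilibrium: Y = 40 + 0.8Y + 710
0.2Y = 750, so Y = 750/0.2 = 3750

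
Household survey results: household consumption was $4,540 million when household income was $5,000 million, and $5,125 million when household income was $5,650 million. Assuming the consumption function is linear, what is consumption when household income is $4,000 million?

MPC = (5125 − 4540)/(5650 − 5000) = 585/650 = 0.9
a = 4540 − 0.9(5000) = 4540 − 4500 = 40
C = 40 + 0.9(4000) = 40 + 3600 = 3640

C = 3640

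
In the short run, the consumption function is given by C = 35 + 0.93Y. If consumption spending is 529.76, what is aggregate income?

Y = 532

35 + 0.93Y = 529.76
0.93Y = 494.76, so Y = 494.76/0.93 = 532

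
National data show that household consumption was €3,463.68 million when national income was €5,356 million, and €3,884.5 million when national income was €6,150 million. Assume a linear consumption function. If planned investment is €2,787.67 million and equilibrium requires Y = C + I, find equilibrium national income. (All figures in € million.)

Y = 7261

MPC = (3884.5 − 3463.68)/(6150 − 5356) = 420.82/794 = 0.53
a = 3463.68 − 0.53(5356) = 625
Equilibrium: Y = 625 + 0.53Y + 2787.67
0.47Y = 3412.67, so Y = 3412.67/0.47 = 7261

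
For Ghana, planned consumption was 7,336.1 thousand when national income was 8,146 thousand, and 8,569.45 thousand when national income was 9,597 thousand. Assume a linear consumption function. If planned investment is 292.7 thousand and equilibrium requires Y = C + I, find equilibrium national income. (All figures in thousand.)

Y = 4698

MPC = (8569.45 − 7336.1)/(9597 − 8146) = 1233.35/1451 = 0.85
a = 7336.1 − 0.85(8146) = 412
Equilibrium: Y = 412 + 0.85Y + 292.7
0.15Y = 704.7, so Y = 704.7/0.15 = 4698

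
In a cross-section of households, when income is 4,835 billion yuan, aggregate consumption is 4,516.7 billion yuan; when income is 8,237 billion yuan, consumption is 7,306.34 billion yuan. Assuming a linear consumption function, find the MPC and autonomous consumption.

MPC = 0.82; a = 552

MPC = ΔC/ΔY = (7306.34 − 4516.7)/(8237 − 4835) = 2789.64/3402 = 0.82
a = C − MPC·Y = 4516.7 − 0.82(4835) = 4516.7 − 3964.7 = 552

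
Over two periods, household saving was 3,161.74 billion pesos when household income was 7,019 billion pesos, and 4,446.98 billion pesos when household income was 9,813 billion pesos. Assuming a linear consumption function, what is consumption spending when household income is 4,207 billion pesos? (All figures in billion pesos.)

MPS = ΔS/ΔY = (4446.98 − 3161.74)/(9813 − 7019) = 1285.24/2794 = 0.46
MPC = 1 − MPS = 0.54
Autonomous saving = 3161.74 − 0.46(7019) = -67, so a = 67
C = 67 + 0.54(4207) = 67 + 2271.78 = 2338.78

C = 2338.78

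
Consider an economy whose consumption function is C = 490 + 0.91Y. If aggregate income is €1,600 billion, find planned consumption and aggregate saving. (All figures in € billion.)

C = 490 + 0.91(1600) = 490 + 1456 = 1946
S = Y − C = 1600 − 1946 = -346

C = 1946; S = -346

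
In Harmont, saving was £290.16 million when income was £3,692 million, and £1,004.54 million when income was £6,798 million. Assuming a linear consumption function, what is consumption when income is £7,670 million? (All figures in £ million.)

C = 6464.9

MPS = ΔS/ΔY = (1004.54 − 290.16)/(6798 − 3692) = 714.38/3106 = 0.23
MPC = 1 − MPS = 0.77
Autonomous saving = 290.16 − 0.23(3692) = -559, so a = 559
C = 559 + 0.77(7670) = 559 + 5905.9 = 6464.9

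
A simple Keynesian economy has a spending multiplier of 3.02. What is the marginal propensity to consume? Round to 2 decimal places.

MPC = 0.67

k = 1/(1 − MPC), so 1 − MPC = 1/k = 1/3.02 = 0.3311
MPC = 1 − 0.3311 = 0.67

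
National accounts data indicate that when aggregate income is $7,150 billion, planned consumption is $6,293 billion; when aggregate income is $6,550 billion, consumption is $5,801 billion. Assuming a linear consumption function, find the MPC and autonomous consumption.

MPC = ΔC/ΔY = (6293 − 5801)/(7150 − 6550) = 492/600 = 0.82
a = C − MPC·Y = 5801 − 0.82(6550) = 5801 − 5371 = 430

MPC = 0.82; a = 430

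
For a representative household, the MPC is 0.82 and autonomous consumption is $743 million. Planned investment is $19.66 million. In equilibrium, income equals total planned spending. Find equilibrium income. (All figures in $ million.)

Y = 4237

Y = C + I = 743 + 0.82Y + 19.66
Y − 0.82Y = 762.66
0.18Y = 762.66, so Y = 762.66/0.18 = 4237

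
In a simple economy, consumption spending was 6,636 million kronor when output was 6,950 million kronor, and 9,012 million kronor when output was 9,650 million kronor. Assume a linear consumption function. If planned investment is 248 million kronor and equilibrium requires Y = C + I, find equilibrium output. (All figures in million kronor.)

MPC = (9012 − 6636)/(9650 − 6950) = 2376/2700 = 0.88
a = 6636 − 0.88(6950) = 520
Equilibrium: Y = 520 + 0.88Y + 248
0.12Y = 768, so Y = 768/0.12 = 6400

Y = 6400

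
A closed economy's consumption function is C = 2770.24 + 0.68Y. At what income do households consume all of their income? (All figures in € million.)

Y = 8657

At break-even, C = Y: 2770.24 + 0.68Y = Y
0.32Y = 2770.24, so Y = 2770.24/0.32 = 8657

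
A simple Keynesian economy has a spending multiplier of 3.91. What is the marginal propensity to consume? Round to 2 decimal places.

MPC = 0.74

k = 1/(1 − MPC), so 1 − MPC = 1/k = 1/3.91 = 0.2558
MPC = 1 − 0.2558 = 0.74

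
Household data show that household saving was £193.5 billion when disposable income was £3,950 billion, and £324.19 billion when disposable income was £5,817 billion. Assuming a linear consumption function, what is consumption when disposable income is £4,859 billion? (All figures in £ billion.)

C = 4601.87

MPS = ΔS/ΔY = (324.19 − 193.5)/(5817 − 3950) = 130.69/1867 = 0.07
MPC = 1 − MPS = 0.93
Autonomous saving = 193.5 − 0.07(3950) = -83, so a = 83
C = 83 + 0.93(4859) = 83 + 4518.87 = 4601.87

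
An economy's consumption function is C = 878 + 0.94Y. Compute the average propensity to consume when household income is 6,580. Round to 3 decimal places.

APC = 1.073

C = 878 + 0.94(6580) = 7063.2
APC = C/Y = 7063.2/6580 = 1.073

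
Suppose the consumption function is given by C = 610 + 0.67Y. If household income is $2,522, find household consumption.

C = 610 + 0.67(2522) = 610 + 1689.74 = 2299.74

C = 2299.74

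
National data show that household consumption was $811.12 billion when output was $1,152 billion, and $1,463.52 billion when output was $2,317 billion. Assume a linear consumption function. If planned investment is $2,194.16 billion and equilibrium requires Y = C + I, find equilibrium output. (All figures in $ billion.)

Y = 5364

MPC = (1463.52 − 811.12)/(2317 − 1152) = 652.4/1165 = 0.56
a = 811.12 − 0.56(1152) = 166
Equilibrium: Y = 166 + 0.56Y + 2194.16
0.44Y = 2360.16, so Y = 2360.16/0.44 = 5364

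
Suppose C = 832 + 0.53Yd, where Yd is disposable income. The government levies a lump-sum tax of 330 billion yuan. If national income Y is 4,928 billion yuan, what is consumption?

C = 3268.94

Yd = Y − T = 4928 − 330 = 4598
C = 832 + 0.53(4598) = 832 + 2436.94 = 3268.94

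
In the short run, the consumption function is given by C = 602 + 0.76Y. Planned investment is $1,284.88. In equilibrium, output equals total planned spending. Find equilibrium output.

Y = C + I = 602 + 0.76Y + 1284.88
Y − 0.76Y = 1886.88
0.24Y = 1886.88, so Y = 1886.88/0.24 = 7862

Y = 7862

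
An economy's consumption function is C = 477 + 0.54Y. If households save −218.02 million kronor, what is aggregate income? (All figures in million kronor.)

Y = 563

S = Y − C = -477 + 0.46Y
-477 + 0.46Y = -218.02, so 0.46Y = 258.98 and Y = 563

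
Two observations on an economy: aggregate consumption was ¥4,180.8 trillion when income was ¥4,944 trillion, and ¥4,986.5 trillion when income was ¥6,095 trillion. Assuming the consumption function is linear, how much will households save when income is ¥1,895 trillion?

S = -151.5

MPC = (4986.5 − 4180.8)/(6095 − 4944) = 805.7/1151 = 0.7
a = 4180.8 − 0.7(4944) = 4180.8 − 3460.8 = 720
C = 720 + 0.7(1895) = 2046.5
S = 1895 − 2046.5 = -151.5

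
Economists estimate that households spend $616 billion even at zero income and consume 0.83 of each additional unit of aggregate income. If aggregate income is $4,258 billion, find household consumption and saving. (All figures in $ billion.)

C = 616 + 0.83(4258) = 616 + 3534.14 = 4150.14
S = Y − C = 4258 − 4150.14 = 107.86

C = 4150.14; S = 107.86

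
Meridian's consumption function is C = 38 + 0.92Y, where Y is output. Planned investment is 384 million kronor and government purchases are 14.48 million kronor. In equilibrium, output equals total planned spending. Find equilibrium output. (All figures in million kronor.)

Y = C + I + G = 38 + 0.92Y + 384 + 14.48
Y − 0.92Y = 436.48
0.08Y = 436.48, so Y = 436.48/0.08 = 5456

Y = 5456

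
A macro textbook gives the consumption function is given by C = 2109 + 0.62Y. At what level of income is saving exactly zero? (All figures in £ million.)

At break-even, C = Y: 2109 + 0.62Y = Y
0.38Y = 2109, so Y = 2109/0.38 = 5550

Y = 5550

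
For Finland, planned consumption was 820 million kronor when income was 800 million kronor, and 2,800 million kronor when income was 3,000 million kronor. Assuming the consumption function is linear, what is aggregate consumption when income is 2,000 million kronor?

MPC = (2800 − 820)/(3000 − 800) = 1980/2200 = 0.9
a = 820 − 0.9(800) = 820 − 720 = 100
C = 100 + 0.9(2000) = 100 + 1800 = 1900

C = 1900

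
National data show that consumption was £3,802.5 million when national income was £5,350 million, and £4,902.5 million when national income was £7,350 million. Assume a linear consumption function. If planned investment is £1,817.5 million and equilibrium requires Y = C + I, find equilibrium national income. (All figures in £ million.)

MPC = (4902.5 − 3802.5)/(7350 − 5350) = 1100/2000 = 0.55
a = 3802.5 − 0.55(5350) = 860
Equilibrium: Y = 860 + 0.55Y + 1817.5
0.45Y = 2677.5, so Y = 2677.5/0.45 = 5950

Y = 5950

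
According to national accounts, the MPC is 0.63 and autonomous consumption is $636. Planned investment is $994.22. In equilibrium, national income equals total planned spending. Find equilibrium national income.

Y = C + I = 636 + 0.63Y + 994.22
Y − 0.63Y = 1630.22
0.37Y = 1630.22, so Y = 1630.22/0.37 = 4406

Y = 4406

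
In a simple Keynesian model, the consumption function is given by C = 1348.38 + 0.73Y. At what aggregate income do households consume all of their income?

Y = 4994

At break-even, C = Y: 1348.38 + 0.73Y = Y
0.27Y = 1348.38, so Y = 1348.38/0.27 = 4994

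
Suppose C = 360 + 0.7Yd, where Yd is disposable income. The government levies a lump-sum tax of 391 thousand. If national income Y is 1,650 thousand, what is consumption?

Yd = Y − T = 1650 − 391 = 1259
C = 360 + 0.7(1259) = 360 + 881.3 = 1241.3

C = 1241.3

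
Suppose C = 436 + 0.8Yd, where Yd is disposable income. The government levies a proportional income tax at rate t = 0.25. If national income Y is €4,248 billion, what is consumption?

C = 2984.8

Yd = (1 − 0.25)(4248) = 0.75(4248) = 3186
C = 436 + 0.8(3186) = 436 + 2548.8 = 2984.8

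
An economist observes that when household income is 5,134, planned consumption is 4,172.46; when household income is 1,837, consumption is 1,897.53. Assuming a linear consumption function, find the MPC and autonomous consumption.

MPC = 0.69; a = 630

MPC = ΔC/ΔY = (4172.46 − 1897.53)/(5134 − 1837) = 2274.93/3297 = 0.69
a = C − MPC·Y = 1897.53 − 0.69(1837) = 1897.53 − 1267.53 = 630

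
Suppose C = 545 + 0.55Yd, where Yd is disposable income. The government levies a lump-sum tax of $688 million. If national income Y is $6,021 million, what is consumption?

Yd = Y − T = 6021 − 688 = 5333
C = 545 + 0.55(5333) = 545 + 2933.15 = 3478.15

C = 3478.15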